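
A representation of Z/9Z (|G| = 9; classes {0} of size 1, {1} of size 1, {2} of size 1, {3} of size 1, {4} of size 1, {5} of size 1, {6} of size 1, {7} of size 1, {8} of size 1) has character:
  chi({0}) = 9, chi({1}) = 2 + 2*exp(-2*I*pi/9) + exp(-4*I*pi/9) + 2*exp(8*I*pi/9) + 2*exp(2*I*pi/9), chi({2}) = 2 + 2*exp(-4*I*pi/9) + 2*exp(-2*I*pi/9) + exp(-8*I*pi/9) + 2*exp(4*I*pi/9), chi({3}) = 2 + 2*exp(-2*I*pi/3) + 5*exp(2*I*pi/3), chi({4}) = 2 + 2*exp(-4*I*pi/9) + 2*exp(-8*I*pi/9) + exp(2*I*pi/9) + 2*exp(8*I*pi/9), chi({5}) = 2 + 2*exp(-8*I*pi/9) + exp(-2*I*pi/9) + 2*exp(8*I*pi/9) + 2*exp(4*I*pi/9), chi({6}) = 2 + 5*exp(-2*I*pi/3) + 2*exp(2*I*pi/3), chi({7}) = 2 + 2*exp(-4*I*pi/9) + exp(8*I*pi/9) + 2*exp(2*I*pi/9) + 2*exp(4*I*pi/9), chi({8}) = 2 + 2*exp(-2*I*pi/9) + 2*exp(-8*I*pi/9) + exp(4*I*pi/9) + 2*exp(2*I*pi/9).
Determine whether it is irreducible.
Not irreducible (reducible): <chi, chi> = 17 > 1.

Argument: <chi, chi> = (1/|G|) sum_C |C| * |chi(C)|^2 = (1/9)[1*|9|^2 + 1*|2 + 2*exp(-2*I*pi/9) + exp(-4*I*pi/9) + 2*exp(8*I*pi/9) + 2*exp(2*I*pi/9)|^2 + 1*|2 + 2*exp(-4*I*pi/9) + 2*exp(-2*I*pi/9) + exp(-8*I*pi/9) + 2*exp(4*I*pi/9)|^2 + 1*|2 + 2*exp(-2*I*pi/3) + 5*exp(2*I*pi/3)|^2 + 1*|2 + 2*exp(-4*I*pi/9) + 2*exp(-8*I*pi/9) + exp(2*I*pi/9) + 2*exp(8*I*pi/9)|^2 + 1*|2 + 2*exp(-8*I*pi/9) + exp(-2*I*pi/9) + 2*exp(8*I*pi/9) + 2*exp(4*I*pi/9)|^2 + 1*|2 + 5*exp(-2*I*pi/3) + 2*exp(2*I*pi/3)|^2 + 1*|2 + 2*exp(-4*I*pi/9) + exp(8*I*pi/9) + 2*exp(2*I*pi/9) + 2*exp(4*I*pi/9)|^2 + 1*|2 + 2*exp(-2*I*pi/9) + 2*exp(-8*I*pi/9) + exp(4*I*pi/9) + 2*exp(2*I*pi/9)|^2]
  = (1/9)[(81) + (17 + 8*exp(-2*I*pi/3) + 10*exp(-2*I*pi/9) + 6*exp(-4*I*pi/9) + 8*exp(-8*I*pi/9) + 8*exp(8*I*pi/9) + 6*exp(4*I*pi/9) + 10*exp(2*I*pi/9) + 8*exp(2*I*pi/3)) + (17 + 10*exp(-4*I*pi/9) + 8*exp(-2*I*pi/3) + 8*exp(-2*I*pi/9) + 6*exp(-8*I*pi/9) + 6*exp(8*I*pi/9) + 8*exp(2*I*pi/9) + 8*exp(2*I*pi/3) + 10*exp(4*I*pi/9)) + (9) + (17 + 8*exp(-4*I*pi/9) + 8*exp(-2*I*pi/3) + 6*exp(-2*I*pi/9) + 10*exp(-8*I*pi/9) + 10*exp(8*I*pi/9) + 6*exp(2*I*pi/9) + 8*exp(2*I*pi/3) + 8*exp(4*I*pi/9)) + (17 + 8*exp(-4*I*pi/9) + 8*exp(-2*I*pi/3) + 6*exp(-2*I*pi/9) + 10*exp(-8*I*pi/9) + 10*exp(8*I*pi/9) + 6*exp(2*I*pi/9) + 8*exp(2*I*pi/3) + 8*exp(4*I*pi/9)) + (9) + (17 + 10*exp(-4*I*pi/9) + 8*exp(-2*I*pi/3) + 8*exp(-2*I*pi/9) + 6*exp(-8*I*pi/9) + 6*exp(8*I*pi/9) + 8*exp(2*I*pi/9) + 8*exp(2*I*pi/3) + 10*exp(4*I*pi/9)) + (17 + 8*exp(-2*I*pi/3) + 10*exp(-2*I*pi/9) + 6*exp(-4*I*pi/9) + 8*exp(-8*I*pi/9) + 8*exp(8*I*pi/9) + 6*exp(4*I*pi/9) + 10*exp(2*I*pi/9) + 8*exp(2*I*pi/3))] = 153/9 = 17.
(Exp terms are combined using exp(i*s)*conj(exp(i*t)) = exp(i*(s-t)), and sums of them are collapsed using the identity that for every m > 1 the m distinct m-th roots of unity sum to 0, e.g. 1 + exp(2*I*pi/3) + exp(-2*I*pi/3) = 0.)
A character is irreducible iff <chi, chi> = 1, so this representation is reducible.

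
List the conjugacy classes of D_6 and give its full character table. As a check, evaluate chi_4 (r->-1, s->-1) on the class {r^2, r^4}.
Conjugacy classes: {e} of size 1, {r^3} of size 1, {r^1, r^5} of size 2, {r^2, r^4} of size 2, {s, sr^2, ...} of size 3, {sr, sr^3, ...} of size 3.
Character table:
  irrep \ class              {e} (size 1)  {r^3} (size 1)  {r^1, r^5} (size 2)  {r^2, r^4} (size 2)  {s, sr^2, ...} (size 3)  {sr, sr^3, ...} (size 3)
  chi_1 (triv)               1             1               1                    1                    1                        1                       
  chi_2 (sign: r->1, s->-1)  1             1               1                    1                    -1                       -1                      
  chi_3 (r->-1, s->1)        1             -1              -1                   1                    1                        -1                      
  chi_4 (r->-1, s->-1)       1             -1              -1                   1                    -1                       1                       
  chi_5 (2d, j=1)            2             -2              1                    -1                   0                        0                       
  chi_6 (2d, j=2)            2             2               -1                   -1                   0                        0                       

Spot check: chi_4 (r->-1, s->-1) on {r^2, r^4} = 1.

Solution. D_6 has order 2*6 = 12 with 6 conjugacy classes, hence 6 irreducibles. Sum of squared dims 1 + 1 + 1 + 1 + 4 + 4 = 12 = |G|. Linear characters come from the abelianisation; the 2-dimensional irreps have character r^k -> 2*cos(2*pi*j*k/6), reflections -> 0.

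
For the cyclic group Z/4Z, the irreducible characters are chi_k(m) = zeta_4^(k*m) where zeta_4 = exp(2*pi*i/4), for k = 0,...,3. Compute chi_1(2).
chi_1(2) = zeta_4^2 = -1

Working: chi_1(2) = zeta_4^(1*2) = zeta_4^2. Since zeta_4^4 = 1, this equals zeta_4^2 = exp(2*pi*i*2/4) = -1.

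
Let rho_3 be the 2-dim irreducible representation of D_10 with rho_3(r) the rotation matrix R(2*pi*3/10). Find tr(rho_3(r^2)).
chi_{rho_3}(r^2) = 2*cos(2*pi*3*2/10) = -sqrt(5)/2 - 1/2

Why: rho_3(r^2) is rotation by angle 2*pi*3*2/10, whose trace is 2*cos(2*pi*3*2/10) = -sqrt(5)/2 - 1/2.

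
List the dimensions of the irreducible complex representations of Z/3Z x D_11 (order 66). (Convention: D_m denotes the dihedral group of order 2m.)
Dimensions: 1, 1, 1, 1, 1, 1, 2, 2, 2, 2, 2, 2, 2, 2, 2, 2, 2, 2, 2, 2, 2

Proof sketch: There are 21 irreducibles (= number of conjugacy classes). Their dimensions d_i satisfy sum d_i^2 = |G| = 66: 1 + 1 + 1 + 1 + 1 + 1 + 4 + 4 + 4 + 4 + 4 + 4 + 4 + 4 + 4 + 4 + 4 + 4 + 4 + 4 + 4 = 66. (For the product with Z/3Z: each of the 3 1-dim characters of Z/3Z tensors with each irrep of D_11, giving 3 copies of each D_11-dimension.)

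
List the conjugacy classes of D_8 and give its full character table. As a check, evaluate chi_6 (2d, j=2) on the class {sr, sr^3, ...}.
Conjugacy classes: {e} of size 1, {r^4} of size 1, {r^1, r^7} of size 2, {r^2, r^6} of size 2, {r^3, r^5} of size 2, {s, sr^2, ...} of size 4, {sr, sr^3, ...} of size 4.
Character table:
  irrep \ class              {e} (size 1)  {r^4} (size 1)  {r^1, r^7} (size 2)  {r^2, r^6} (size 2)  {r^3, r^5} (size 2)  {s, sr^2, ...} (size 4)  {sr, sr^3, ...} (size 4)
  chi_1 (triv)               1             1               1                    1                    1                    1                        1                       
  chi_2 (sign: r->1, s->-1)  1             1               1                    1                    1                    -1                       -1                      
  chi_3 (r->-1, s->1)        1             1               -1                   1                    -1                   1                        -1                      
  chi_4 (r->-1, s->-1)       1             1               -1                   1                    -1                   -1                       1                       
  chi_5 (2d, j=1)            2             -2              sqrt(2)              0                    -sqrt(2)             0                        0                       
  chi_6 (2d, j=2)            2             2               0                    -2                   0                    0                        0                       
  chi_7 (2d, j=3)            2             -2              -sqrt(2)             0                    sqrt(2)              0                        0                       

Spot check: chi_6 (2d, j=2) on {sr, sr^3, ...} = 0.

Derivation: D_8 has order 2*8 = 16 with 7 conjugacy classes, hence 7 irreducibles. Sum of squared dims 1 + 1 + 1 + 1 + 4 + 4 + 4 = 16 = |G|. Linear characters come from the abelianisation; the 2-dimensional irreps have character r^k -> 2*cos(2*pi*j*k/8), reflections -> 0.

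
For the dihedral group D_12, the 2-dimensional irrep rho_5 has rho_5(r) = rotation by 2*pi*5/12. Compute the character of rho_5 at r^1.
chi_{rho_5}(r^1) = 2*cos(2*pi*5*1/12) = -sqrt(3)

Justification: rho_5(r^1) is rotation by angle 2*pi*5*1/12, whose trace is 2*cos(2*pi*5*1/12) = -sqrt(3).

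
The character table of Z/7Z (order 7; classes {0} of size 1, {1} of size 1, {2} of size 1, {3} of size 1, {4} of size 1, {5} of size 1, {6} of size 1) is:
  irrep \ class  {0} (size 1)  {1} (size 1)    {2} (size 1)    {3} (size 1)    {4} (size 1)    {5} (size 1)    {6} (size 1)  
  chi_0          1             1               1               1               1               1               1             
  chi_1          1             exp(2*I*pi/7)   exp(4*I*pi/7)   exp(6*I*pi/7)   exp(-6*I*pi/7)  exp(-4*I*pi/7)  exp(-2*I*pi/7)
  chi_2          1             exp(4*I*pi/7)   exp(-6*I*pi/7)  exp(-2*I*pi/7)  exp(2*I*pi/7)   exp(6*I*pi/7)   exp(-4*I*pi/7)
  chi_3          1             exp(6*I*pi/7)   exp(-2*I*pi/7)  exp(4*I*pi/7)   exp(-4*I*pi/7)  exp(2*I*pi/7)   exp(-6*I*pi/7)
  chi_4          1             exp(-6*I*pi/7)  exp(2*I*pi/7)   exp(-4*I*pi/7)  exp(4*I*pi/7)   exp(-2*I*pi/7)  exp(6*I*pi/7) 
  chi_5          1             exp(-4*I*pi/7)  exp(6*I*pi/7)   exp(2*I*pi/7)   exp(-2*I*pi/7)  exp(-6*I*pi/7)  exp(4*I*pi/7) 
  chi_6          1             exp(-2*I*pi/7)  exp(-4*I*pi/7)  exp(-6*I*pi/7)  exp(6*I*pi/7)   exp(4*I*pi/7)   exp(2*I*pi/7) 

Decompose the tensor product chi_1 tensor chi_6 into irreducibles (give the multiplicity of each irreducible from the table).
chi_1 tensor chi_6 = chi_0 (all other irreducibles have multiplicity 0).

The character of a tensor product is the pointwise product (chi_1 * chi_6)(C) = chi_1(C) * chi_6(C):
  {0}: (1)*(1), {1}: (exp(2*I*pi/7))*(exp(-2*I*pi/7)), {2}: (exp(4*I*pi/7))*(exp(-4*I*pi/7)), {3}: (exp(6*I*pi/7))*(exp(-6*I*pi/7)), {4}: (exp(-6*I*pi/7))*(exp(6*I*pi/7)), {5}: (exp(-4*I*pi/7))*(exp(4*I*pi/7)), {6}: (exp(-2*I*pi/7))*(exp(2*I*pi/7))
so (chi_1 * chi_6) takes values
  {0} -> 1, {1} -> 1, {2} -> 1, {3} -> 1, {4} -> 1, {5} -> 1, {6} -> 1.
Now take the inner product of this character with each irreducible chi from the table, <chi_1*chi_6, chi> = (1/7) sum_C |C| (chi_1*chi_6)(C) conj(chi(C)):
  <chi_1*chi_6, chi_0> = (1/7)[1*(1)*conj(1) + 1*(1)*conj(1) + 1*(1)*conj(1) + 1*(1)*conj(1) + 1*(1)*conj(1) + 1*(1)*conj(1) + 1*(1)*conj(1)]
      = (1/7)[(1) + (1) + (1) + (1) + (1) + (1) + (1)] = 7/7 = 1
  <chi_1*chi_6, chi_1> = (1/7)[1*(1)*conj(1) + 1*(1)*conj(exp(2*I*pi/7)) + 1*(1)*conj(exp(4*I*pi/7)) + 1*(1)*conj(exp(6*I*pi/7)) + 1*(1)*conj(exp(-6*I*pi/7)) + 1*(1)*conj(exp(-4*I*pi/7)) + 1*(1)*conj(exp(-2*I*pi/7))]
      = (1/7)[(1) + (exp(-2*I*pi/7)) + (exp(-4*I*pi/7)) + (exp(-6*I*pi/7)) + (exp(6*I*pi/7)) + (exp(4*I*pi/7)) + (exp(2*I*pi/7))] = 0/7 = 0
  <chi_1*chi_6, chi_2> = (1/7)[1*(1)*conj(1) + 1*(1)*conj(exp(4*I*pi/7)) + 1*(1)*conj(exp(-6*I*pi/7)) + 1*(1)*conj(exp(-2*I*pi/7)) + 1*(1)*conj(exp(2*I*pi/7)) + 1*(1)*conj(exp(6*I*pi/7)) + 1*(1)*conj(exp(-4*I*pi/7))]
      = (1/7)[(1) + (exp(-4*I*pi/7)) + (exp(6*I*pi/7)) + (exp(2*I*pi/7)) + (exp(-2*I*pi/7)) + (exp(-6*I*pi/7)) + (exp(4*I*pi/7))] = 0/7 = 0
  <chi_1*chi_6, chi_3> = (1/7)[1*(1)*conj(1) + 1*(1)*conj(exp(6*I*pi/7)) + 1*(1)*conj(exp(-2*I*pi/7)) + 1*(1)*conj(exp(4*I*pi/7)) + 1*(1)*conj(exp(-4*I*pi/7)) + 1*(1)*conj(exp(2*I*pi/7)) + 1*(1)*conj(exp(-6*I*pi/7))]
      = (1/7)[(1) + (exp(-6*I*pi/7)) + (exp(2*I*pi/7)) + (exp(-4*I*pi/7)) + (exp(4*I*pi/7)) + (exp(-2*I*pi/7)) + (exp(6*I*pi/7))] = 0/7 = 0
  <chi_1*chi_6, chi_4> = (1/7)[1*(1)*conj(1) + 1*(1)*conj(exp(-6*I*pi/7)) + 1*(1)*conj(exp(2*I*pi/7)) + 1*(1)*conj(exp(-4*I*pi/7)) + 1*(1)*conj(exp(4*I*pi/7)) + 1*(1)*conj(exp(-2*I*pi/7)) + 1*(1)*conj(exp(6*I*pi/7))]
      = (1/7)[(1) + (exp(6*I*pi/7)) + (exp(-2*I*pi/7)) + (exp(4*I*pi/7)) + (exp(-4*I*pi/7)) + (exp(2*I*pi/7)) + (exp(-6*I*pi/7))] = 0/7 = 0
  <chi_1*chi_6, chi_5> = (1/7)[1*(1)*conj(1) + 1*(1)*conj(exp(-4*I*pi/7)) + 1*(1)*conj(exp(6*I*pi/7)) + 1*(1)*conj(exp(2*I*pi/7)) + 1*(1)*conj(exp(-2*I*pi/7)) + 1*(1)*conj(exp(-6*I*pi/7)) + 1*(1)*conj(exp(4*I*pi/7))]
      = (1/7)[(1) + (exp(4*I*pi/7)) + (exp(-6*I*pi/7)) + (exp(-2*I*pi/7)) + (exp(2*I*pi/7)) + (exp(6*I*pi/7)) + (exp(-4*I*pi/7))] = 0/7 = 0
  <chi_1*chi_6, chi_6> = (1/7)[1*(1)*conj(1) + 1*(1)*conj(exp(-2*I*pi/7)) + 1*(1)*conj(exp(-4*I*pi/7)) + 1*(1)*conj(exp(-6*I*pi/7)) + 1*(1)*conj(exp(6*I*pi/7)) + 1*(1)*conj(exp(4*I*pi/7)) + 1*(1)*conj(exp(2*I*pi/7))]
      = (1/7)[(1) + (exp(2*I*pi/7)) + (exp(4*I*pi/7)) + (exp(6*I*pi/7)) + (exp(-6*I*pi/7)) + (exp(-4*I*pi/7)) + (exp(-2*I*pi/7))] = 0/7 = 0
(Exp terms are combined using exp(i*s)*conj(exp(i*t)) = exp(i*(s-t)), and sums of them are collapsed using the identity that for every m > 1 the m distinct m-th roots of unity sum to 0, e.g. 1 + exp(2*I*pi/3) + exp(-2*I*pi/3) = 0.)
Hence the multiplicities are chi_0: 1. Dimension check: dim(chi_1)*dim(chi_6) = 1*1 = 1 and sum (mult * dim) = 1*1 = 1.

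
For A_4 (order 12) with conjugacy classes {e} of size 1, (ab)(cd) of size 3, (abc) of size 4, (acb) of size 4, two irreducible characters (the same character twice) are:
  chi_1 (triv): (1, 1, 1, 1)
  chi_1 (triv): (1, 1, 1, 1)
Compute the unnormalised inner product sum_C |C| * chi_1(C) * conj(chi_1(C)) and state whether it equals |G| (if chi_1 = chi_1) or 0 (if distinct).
Sum = 12 = |G| = 12; so <chi_1, chi_1> = 1 (norm-1 confirms irreducibility).

Working: Compute term by term over conjugacy classes (|C| * chi_1(C) * conj(chi_1(C))):
  1*(1)*conj(1) + 3*(1)*conj(1) + 4*(1)*conj(1) + 4*(1)*conj(1)
  = (1) + (3) + (4) + (4)
  = 12.
(Exp terms are combined using exp(i*s)*conj(exp(i*t)) = exp(i*(s-t)), and sums of them are collapsed using the identity that for every m > 1 the m distinct m-th roots of unity sum to 0, e.g. 1 + exp(2*I*pi/3) + exp(-2*I*pi/3) = 0.)
Dividing by |G| = 12 gives 12/12 = 1, matching the row-orthogonality relation <chi_1, chi_1> = [chi_1 = chi_1].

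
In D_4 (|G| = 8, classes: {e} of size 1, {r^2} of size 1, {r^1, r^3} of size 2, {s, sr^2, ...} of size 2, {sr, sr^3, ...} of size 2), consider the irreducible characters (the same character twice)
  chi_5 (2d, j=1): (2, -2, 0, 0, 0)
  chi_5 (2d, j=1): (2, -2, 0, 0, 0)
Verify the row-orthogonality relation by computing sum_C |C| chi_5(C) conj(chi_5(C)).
Sum = 8 = |G| = 8; so <chi_5, chi_5> = 1 (norm-1 confirms irreducibility).

Solution. Compute term by term over conjugacy classes (|C| * chi_5(C) * conj(chi_5(C))):
  1*(2)*conj(2) + 1*(-2)*conj(-2) + 2*(0)*conj(0) + 2*(0)*conj(0) + 2*(0)*conj(0)
  = (4) + (4) + (0) + (0) + (0)
  = 8.
Dividing by |G| = 8 gives 8/8 = 1, matching the row-orthogonality relation <chi_5, chi_5> = [chi_5 = chi_5].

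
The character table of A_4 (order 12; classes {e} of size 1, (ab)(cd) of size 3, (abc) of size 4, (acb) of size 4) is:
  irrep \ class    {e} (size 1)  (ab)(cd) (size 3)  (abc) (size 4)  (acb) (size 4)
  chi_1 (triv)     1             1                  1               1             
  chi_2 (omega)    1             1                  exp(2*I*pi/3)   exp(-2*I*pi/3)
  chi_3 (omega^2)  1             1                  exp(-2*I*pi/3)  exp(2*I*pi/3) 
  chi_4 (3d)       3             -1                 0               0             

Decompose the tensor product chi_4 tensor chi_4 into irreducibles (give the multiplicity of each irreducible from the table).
chi_4 tensor chi_4 = chi_1 + chi_2 + chi_3 + 2*chi_4 (all other irreducibles have multiplicity 0).

Solution. The character of a tensor product is the pointwise product (chi_4 * chi_4)(C) = chi_4(C) * chi_4(C):
  {e}: (3)*(3), (ab)(cd): (-1)*(-1), (abc): (0)*(0), (acb): (0)*(0)
so (chi_4 * chi_4) takes values
  {e} -> 9, (ab)(cd) -> 1, (abc) -> 0, (acb) -> 0.
Now take the inner product of this character with each irreducible chi from the table, <chi_4*chi_4, chi> = (1/12) sum_C |C| (chi_4*chi_4)(C) conj(chi(C)):
  <chi_4*chi_4, chi_1> = (1/12)[1*(9)*conj(1) + 3*(1)*conj(1) + 4*(0)*conj(1) + 4*(0)*conj(1)]
      = (1/12)[(9) + (3) + (0) + (0)] = 12/12 = 1
  <chi_4*chi_4, chi_2> = (1/12)[1*(9)*conj(1) + 3*(1)*conj(1) + 4*(0)*conj(exp(2*I*pi/3)) + 4*(0)*conj(exp(-2*I*pi/3))]
      = (1/12)[(9) + (3) + (0) + (0)] = 12/12 = 1
  <chi_4*chi_4, chi_3> = (1/12)[1*(9)*conj(1) + 3*(1)*conj(1) + 4*(0)*conj(exp(-2*I*pi/3)) + 4*(0)*conj(exp(2*I*pi/3))]
      = (1/12)[(9) + (3) + (0) + (0)] = 12/12 = 1
  <chi_4*chi_4, chi_4> = (1/12)[1*(9)*conj(3) + 3*(1)*conj(-1) + 4*(0)*conj(0) + 4*(0)*conj(0)]
      = (1/12)[(27) + (-3) + (0) + (0)] = 24/12 = 2
(Exp terms are combined using exp(i*s)*conj(exp(i*t)) = exp(i*(s-t)), and sums of them are collapsed using the identity that for every m > 1 the m distinct m-th roots of unity sum to 0, e.g. 1 + exp(2*I*pi/3) + exp(-2*I*pi/3) = 0.)
Hence the multiplicities are chi_1: 1, chi_2: 1, chi_3: 1, chi_4: 2. Dimension check: dim(chi_4)*dim(chi_4) = 3*3 = 9 and sum (mult * dim) = 1*1 + 1*1 + 1*1 + 2*3 = 9.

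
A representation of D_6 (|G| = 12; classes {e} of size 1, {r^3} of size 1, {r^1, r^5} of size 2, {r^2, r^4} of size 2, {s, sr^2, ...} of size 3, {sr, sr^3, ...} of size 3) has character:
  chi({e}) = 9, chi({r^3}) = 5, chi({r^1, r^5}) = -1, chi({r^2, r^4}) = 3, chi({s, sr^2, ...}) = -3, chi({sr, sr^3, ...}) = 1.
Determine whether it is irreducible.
Not irreducible (reducible): <chi, chi> = 13 > 1.

Argument: <chi, chi> = (1/|G|) sum_C |C| * |chi(C)|^2 = (1/12)[1*|9|^2 + 1*|5|^2 + 2*|-1|^2 + 2*|3|^2 + 3*|-3|^2 + 3*|1|^2]
  = (1/12)[(81) + (25) + (2) + (18) + (27) + (3)] = 156/12 = 13.
A character is irreducible iff <chi, chi> = 1, so this representation is reducible.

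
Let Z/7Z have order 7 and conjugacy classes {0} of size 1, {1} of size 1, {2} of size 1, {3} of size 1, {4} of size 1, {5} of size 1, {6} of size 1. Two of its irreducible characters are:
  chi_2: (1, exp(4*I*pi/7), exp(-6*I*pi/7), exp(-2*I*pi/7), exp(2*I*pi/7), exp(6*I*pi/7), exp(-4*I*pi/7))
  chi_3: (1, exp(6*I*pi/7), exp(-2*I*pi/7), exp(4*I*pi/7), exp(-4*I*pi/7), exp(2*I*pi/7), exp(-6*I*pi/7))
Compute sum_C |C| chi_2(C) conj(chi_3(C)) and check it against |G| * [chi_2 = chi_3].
Sum = 0; so <chi_2, chi_3> = 0 (distinct irreducibles are orthogonal).

Compute term by term over conjugacy classes (|C| * chi_2(C) * conj(chi_3(C))):
  1*(1)*conj(1) + 1*(exp(4*I*pi/7))*conj(exp(6*I*pi/7)) + 1*(exp(-6*I*pi/7))*conj(exp(-2*I*pi/7)) + 1*(exp(-2*I*pi/7))*conj(exp(4*I*pi/7)) + 1*(exp(2*I*pi/7))*conj(exp(-4*I*pi/7)) + 1*(exp(6*I*pi/7))*conj(exp(2*I*pi/7)) + 1*(exp(-4*I*pi/7))*conj(exp(-6*I*pi/7))
  = (1) + (exp(-2*I*pi/7)) + (exp(-4*I*pi/7)) + (exp(-6*I*pi/7)) + (exp(6*I*pi/7)) + (exp(4*I*pi/7)) + (exp(2*I*pi/7))
  = 0.
(Exp terms are combined using exp(i*s)*conj(exp(i*t)) = exp(i*(s-t)), and sums of them are collapsed using the identity that for every m > 1 the m distinct m-th roots of unity sum to 0, e.g. 1 + exp(2*I*pi/3) + exp(-2*I*pi/3) = 0.)
Dividing by |G| = 7 gives 0/7 = 0, matching the row-orthogonality relation <chi_2, chi_3> = [chi_2 = chi_3].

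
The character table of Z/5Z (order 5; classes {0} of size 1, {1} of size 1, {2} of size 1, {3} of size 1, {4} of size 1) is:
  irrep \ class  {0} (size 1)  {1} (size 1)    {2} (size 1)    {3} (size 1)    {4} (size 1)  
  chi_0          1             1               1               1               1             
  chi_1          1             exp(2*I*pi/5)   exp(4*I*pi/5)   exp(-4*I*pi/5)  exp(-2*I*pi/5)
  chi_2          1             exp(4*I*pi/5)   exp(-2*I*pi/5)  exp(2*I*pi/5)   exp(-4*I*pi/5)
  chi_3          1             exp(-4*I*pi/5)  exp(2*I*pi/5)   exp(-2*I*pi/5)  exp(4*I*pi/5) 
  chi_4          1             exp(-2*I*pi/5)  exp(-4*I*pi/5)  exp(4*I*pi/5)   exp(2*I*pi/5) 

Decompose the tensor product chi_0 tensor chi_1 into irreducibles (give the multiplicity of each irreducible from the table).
chi_0 tensor chi_1 = chi_1 (all other irreducibles have multiplicity 0).

Solution. The character of a tensor product is the pointwise product (chi_0 * chi_1)(C) = chi_0(C) * chi_1(C):
  {0}: (1)*(1), {1}: (1)*(exp(2*I*pi/5)), {2}: (1)*(exp(4*I*pi/5)), {3}: (1)*(exp(-4*I*pi/5)), {4}: (1)*(exp(-2*I*pi/5))
so (chi_0 * chi_1) takes values
  {0} -> 1, {1} -> exp(2*I*pi/5), {2} -> exp(4*I*pi/5), {3} -> exp(-4*I*pi/5), {4} -> exp(-2*I*pi/5).
Now take the inner product of this character with each irreducible chi from the table, <chi_0*chi_1, chi> = (1/5) sum_C |C| (chi_0*chi_1)(C) conj(chi(C)):
  <chi_0*chi_1, chi_0> = (1/5)[1*(1)*conj(1) + 1*(exp(2*I*pi/5))*conj(1) + 1*(exp(4*I*pi/5))*conj(1) + 1*(exp(-4*I*pi/5))*conj(1) + 1*(exp(-2*I*pi/5))*conj(1)]
      = (1/5)[(1) + (exp(2*I*pi/5)) + (exp(4*I*pi/5)) + (exp(-4*I*pi/5)) + (exp(-2*I*pi/5))] = 0/5 = 0
  <chi_0*chi_1, chi_1> = (1/5)[1*(1)*conj(1) + 1*(exp(2*I*pi/5))*conj(exp(2*I*pi/5)) + 1*(exp(4*I*pi/5))*conj(exp(4*I*pi/5)) + 1*(exp(-4*I*pi/5))*conj(exp(-4*I*pi/5)) + 1*(exp(-2*I*pi/5))*conj(exp(-2*I*pi/5))]
      = (1/5)[(1) + (1) + (1) + (1) + (1)] = 5/5 = 1
  <chi_0*chi_1, chi_2> = (1/5)[1*(1)*conj(1) + 1*(exp(2*I*pi/5))*conj(exp(4*I*pi/5)) + 1*(exp(4*I*pi/5))*conj(exp(-2*I*pi/5)) + 1*(exp(-4*I*pi/5))*conj(exp(2*I*pi/5)) + 1*(exp(-2*I*pi/5))*conj(exp(-4*I*pi/5))]
      = (1/5)[(1) + (exp(-2*I*pi/5)) + (exp(-4*I*pi/5)) + (exp(4*I*pi/5)) + (exp(2*I*pi/5))] = 0/5 = 0
  <chi_0*chi_1, chi_3> = (1/5)[1*(1)*conj(1) + 1*(exp(2*I*pi/5))*conj(exp(-4*I*pi/5)) + 1*(exp(4*I*pi/5))*conj(exp(2*I*pi/5)) + 1*(exp(-4*I*pi/5))*conj(exp(-2*I*pi/5)) + 1*(exp(-2*I*pi/5))*conj(exp(4*I*pi/5))]
      = (1/5)[(1) + (exp(-4*I*pi/5)) + (exp(2*I*pi/5)) + (exp(-2*I*pi/5)) + (exp(4*I*pi/5))] = 0/5 = 0
  <chi_0*chi_1, chi_4> = (1/5)[1*(1)*conj(1) + 1*(exp(2*I*pi/5))*conj(exp(-2*I*pi/5)) + 1*(exp(4*I*pi/5))*conj(exp(-4*I*pi/5)) + 1*(exp(-4*I*pi/5))*conj(exp(4*I*pi/5)) + 1*(exp(-2*I*pi/5))*conj(exp(2*I*pi/5))]
      = (1/5)[(1) + (exp(4*I*pi/5)) + (exp(-2*I*pi/5)) + (exp(2*I*pi/5)) + (exp(-4*I*pi/5))] = 0/5 = 0
(Exp terms are combined using exp(i*s)*conj(exp(i*t)) = exp(i*(s-t)), and sums of them are collapsed using the identity that for every m > 1 the m distinct m-th roots of unity sum to 0, e.g. 1 + exp(2*I*pi/3) + exp(-2*I*pi/3) = 0.)
Hence the multiplicities are chi_1: 1. Dimension check: dim(chi_0)*dim(chi_1) = 1*1 = 1 and sum (mult * dim) = 1*1 = 1.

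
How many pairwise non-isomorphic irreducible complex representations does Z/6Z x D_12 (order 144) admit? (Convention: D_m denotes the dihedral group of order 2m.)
54

Why: The number of irreducible complex representations of a finite group equals its number of conjugacy classes. For a direct product, #classes(G x H) = #classes(G) * #classes(H). Z/6Z has 6 classes (abelian), D_12 has 9 classes, so 6 * 9 = 54, so Z/6Z x D_12 (order 144) has exactly 54 irreducible complex representations.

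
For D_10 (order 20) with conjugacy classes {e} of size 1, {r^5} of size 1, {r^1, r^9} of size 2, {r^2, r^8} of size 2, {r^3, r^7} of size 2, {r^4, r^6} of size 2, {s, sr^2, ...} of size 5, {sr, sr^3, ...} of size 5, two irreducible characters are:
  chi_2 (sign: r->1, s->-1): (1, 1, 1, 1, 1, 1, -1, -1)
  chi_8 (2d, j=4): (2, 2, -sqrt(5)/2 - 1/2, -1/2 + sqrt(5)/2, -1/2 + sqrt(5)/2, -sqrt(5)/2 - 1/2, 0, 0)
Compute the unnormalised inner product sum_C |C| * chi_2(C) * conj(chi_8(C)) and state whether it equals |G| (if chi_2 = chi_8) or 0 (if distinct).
Sum = 0; so <chi_2, chi_8> = 0 (distinct irreducibles are orthogonal).

Justification: Compute term by term over conjugacy classes (|C| * chi_2(C) * conj(chi_8(C))):
  1*(1)*conj(2) + 1*(1)*conj(2) + 2*(1)*conj(-sqrt(5)/2 - 1/2) + 2*(1)*conj(-1/2 + sqrt(5)/2) + 2*(1)*conj(-1/2 + sqrt(5)/2) + 2*(1)*conj(-sqrt(5)/2 - 1/2) + 5*(-1)*conj(0) + 5*(-1)*conj(0)
  = (2) + (2) + (-sqrt(5) - 1) + (-1 + sqrt(5)) + (-1 + sqrt(5)) + (-sqrt(5) - 1) + (0) + (0)
  = 0.
Dividing by |G| = 20 gives 0/20 = 0, matching the row-orthogonality relation <chi_2, chi_8> = [chi_2 = chi_8].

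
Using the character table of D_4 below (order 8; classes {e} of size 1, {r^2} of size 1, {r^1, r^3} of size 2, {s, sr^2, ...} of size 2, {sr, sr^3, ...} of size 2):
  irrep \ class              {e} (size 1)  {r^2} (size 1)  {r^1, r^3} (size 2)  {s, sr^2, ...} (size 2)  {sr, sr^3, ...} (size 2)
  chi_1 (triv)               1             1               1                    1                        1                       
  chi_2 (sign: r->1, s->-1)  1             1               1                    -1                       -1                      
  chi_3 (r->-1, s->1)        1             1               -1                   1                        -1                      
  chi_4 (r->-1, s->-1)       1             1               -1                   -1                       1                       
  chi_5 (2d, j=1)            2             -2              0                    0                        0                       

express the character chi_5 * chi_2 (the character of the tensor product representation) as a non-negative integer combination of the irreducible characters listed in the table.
chi_5 tensor chi_2 = chi_5 (all other irreducibles have multiplicity 0).

Justification: The character of a tensor product is the pointwise product (chi_5 * chi_2)(C) = chi_5(C) * chi_2(C):
  {e}: (2)*(1), {r^2}: (-2)*(1), {r^1, r^3}: (0)*(1), {s, sr^2, ...}: (0)*(-1), {sr, sr^3, ...}: (0)*(-1)
so (chi_5 * chi_2) takes values
  {e} -> 2, {r^2} -> -2, {r^1, r^3} -> 0, {s, sr^2, ...} -> 0, {sr, sr^3, ...} -> 0.
Now take the inner product of this character with each irreducible chi from the table, <chi_5*chi_2, chi> = (1/8) sum_C |C| (chi_5*chi_2)(C) conj(chi(C)):
  <chi_5*chi_2, chi_1> = (1/8)[1*(2)*conj(1) + 1*(-2)*conj(1) + 2*(0)*conj(1) + 2*(0)*conj(1) + 2*(0)*conj(1)]
      = (1/8)[(2) + (-2) + (0) + (0) + (0)] = 0/8 = 0
  <chi_5*chi_2, chi_2> = (1/8)[1*(2)*conj(1) + 1*(-2)*conj(1) + 2*(0)*conj(1) + 2*(0)*conj(-1) + 2*(0)*conj(-1)]
      = (1/8)[(2) + (-2) + (0) + (0) + (0)] = 0/8 = 0
  <chi_5*chi_2, chi_3> = (1/8)[1*(2)*conj(1) + 1*(-2)*conj(1) + 2*(0)*conj(-1) + 2*(0)*conj(1) + 2*(0)*conj(-1)]
      = (1/8)[(2) + (-2) + (0) + (0) + (0)] = 0/8 = 0
  <chi_5*chi_2, chi_4> = (1/8)[1*(2)*conj(1) + 1*(-2)*conj(1) + 2*(0)*conj(-1) + 2*(0)*conj(-1) + 2*(0)*conj(1)]
      = (1/8)[(2) + (-2) + (0) + (0) + (0)] = 0/8 = 0
  <chi_5*chi_2, chi_5> = (1/8)[1*(2)*conj(2) + 1*(-2)*conj(-2) + 2*(0)*conj(0) + 2*(0)*conj(0) + 2*(0)*conj(0)]
      = (1/8)[(4) + (4) + (0) + (0) + (0)] = 8/8 = 1
Hence the multiplicities are chi_5: 1. Dimension check: dim(chi_5)*dim(chi_2) = 2*1 = 2 and sum (mult * dim) = 1*2 = 2.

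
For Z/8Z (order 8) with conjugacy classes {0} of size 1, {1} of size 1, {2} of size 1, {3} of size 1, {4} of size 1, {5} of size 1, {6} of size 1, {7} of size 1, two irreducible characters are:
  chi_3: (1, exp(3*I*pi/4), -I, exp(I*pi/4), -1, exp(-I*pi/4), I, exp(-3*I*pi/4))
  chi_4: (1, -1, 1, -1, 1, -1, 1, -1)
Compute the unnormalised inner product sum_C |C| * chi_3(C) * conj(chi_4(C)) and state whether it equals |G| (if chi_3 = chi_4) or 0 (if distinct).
Sum = 0; so <chi_3, chi_4> = 0 (distinct irreducibles are orthogonal).

Explanation: Compute term by term over conjugacy classes (|C| * chi_3(C) * conj(chi_4(C))):
  1*(1)*conj(1) + 1*(exp(3*I*pi/4))*conj(-1) + 1*(-I)*conj(1) + 1*(exp(I*pi/4))*conj(-1) + 1*(-1)*conj(1) + 1*(exp(-I*pi/4))*conj(-1) + 1*(I)*conj(1) + 1*(exp(-3*I*pi/4))*conj(-1)
  = (1) + (-exp(3*I*pi/4)) + (-I) + (-exp(I*pi/4)) + (-1) + (-exp(-I*pi/4)) + (I) + (-exp(-3*I*pi/4))
  = 0.
(Exp terms are combined using exp(i*s)*conj(exp(i*t)) = exp(i*(s-t)), and sums of them are collapsed using the identity that for every m > 1 the m distinct m-th roots of unity sum to 0, e.g. 1 + exp(2*I*pi/3) + exp(-2*I*pi/3) = 0.)
Dividing by |G| = 8 gives 0/8 = 0, matching the row-orthogonality relation <chi_3, chi_4> = [chi_3 = chi_4].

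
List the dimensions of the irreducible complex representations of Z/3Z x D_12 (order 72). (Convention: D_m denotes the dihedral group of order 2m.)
Dimensions: 1, 1, 1, 1, 1, 1, 1, 1, 1, 1, 1, 1, 2, 2, 2, 2, 2, 2, 2, 2, 2, 2, 2, 2, 2, 2, 2

There are 27 irreducibles (= number of conjugacy classes). Their dimensions d_i satisfy sum d_i^2 = |G| = 72: 1 + 1 + 1 + 1 + 1 + 1 + 1 + 1 + 1 + 1 + 1 + 1 + 4 + 4 + 4 + 4 + 4 + 4 + 4 + 4 + 4 + 4 + 4 + 4 + 4 + 4 + 4 = 72. (For the product with Z/3Z: each of the 3 1-dim characters of Z/3Z tensors with each irrep of D_12, giving 3 copies of each D_12-dimension.)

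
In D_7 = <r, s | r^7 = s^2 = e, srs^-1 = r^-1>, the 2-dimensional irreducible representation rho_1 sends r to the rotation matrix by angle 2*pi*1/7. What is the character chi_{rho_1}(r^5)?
chi_{rho_1}(r^5) = 2*cos(2*pi*1*5/7) = -2*cos(3*pi/7)

Why: rho_1(r^5) is rotation by angle 2*pi*1*5/7, whose trace is 2*cos(2*pi*1*5/7) = -2*cos(3*pi/7).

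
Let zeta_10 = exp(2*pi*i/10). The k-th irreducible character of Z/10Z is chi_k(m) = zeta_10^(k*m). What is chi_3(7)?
chi_3(7) = zeta_10^21 = exp(I*pi/5)

Reasoning: chi_3(7) = zeta_10^(3*7) = zeta_10^21. Since zeta_10^10 = 1, this equals zeta_10^1 = exp(2*pi*i*1/10) = exp(I*pi/5).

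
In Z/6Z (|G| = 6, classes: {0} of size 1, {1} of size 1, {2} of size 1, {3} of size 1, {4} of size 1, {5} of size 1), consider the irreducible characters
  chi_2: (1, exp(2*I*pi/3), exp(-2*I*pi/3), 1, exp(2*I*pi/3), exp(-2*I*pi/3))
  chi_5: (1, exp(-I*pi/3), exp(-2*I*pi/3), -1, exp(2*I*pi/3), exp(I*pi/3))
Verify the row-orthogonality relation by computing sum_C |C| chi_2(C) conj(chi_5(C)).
Sum = 0; so <chi_2, chi_5> = 0 (distinct irreducibles are orthogonal).

Solution. Compute term by term over conjugacy classes (|C| * chi_2(C) * conj(chi_5(C))):
  1*(1)*conj(1) + 1*(exp(2*I*pi/3))*conj(exp(-I*pi/3)) + 1*(exp(-2*I*pi/3))*conj(exp(-2*I*pi/3)) + 1*(1)*conj(-1) + 1*(exp(2*I*pi/3))*conj(exp(2*I*pi/3)) + 1*(exp(-2*I*pi/3))*conj(exp(I*pi/3))
  = (1) + (-1) + (1) + (-1) + (1) + (-1)
  = 0.
(Exp terms are combined using exp(i*s)*conj(exp(i*t)) = exp(i*(s-t)), and sums of them are collapsed using the identity that for every m > 1 the m distinct m-th roots of unity sum to 0, e.g. 1 + exp(2*I*pi/3) + exp(-2*I*pi/3) = 0.)
Dividing by |G| = 6 gives 0/6 = 0, matching the row-orthogonality relation <chi_2, chi_5> = [chi_2 = chi_5].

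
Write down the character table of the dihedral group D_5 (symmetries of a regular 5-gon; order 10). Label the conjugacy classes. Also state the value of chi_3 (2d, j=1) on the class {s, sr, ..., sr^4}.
Conjugacy classes: {e} of size 1, {r^1, r^4} of size 2, {r^2, r^3} of size 2, {s, sr, ..., sr^4} of size 5.
Character table:
  irrep \ class              {e} (size 1)  {r^1, r^4} (size 2)  {r^2, r^3} (size 2)  {s, sr, ..., sr^4} (size 5)
  chi_1 (triv)               1             1                    1                    1                          
  chi_2 (sign: r->1, s->-1)  1             1                    1                    -1                         
  chi_3 (2d, j=1)            2             -1/2 + sqrt(5)/2     -sqrt(5)/2 - 1/2     0                          
  chi_4 (2d, j=2)            2             -sqrt(5)/2 - 1/2     -1/2 + sqrt(5)/2     0                          

Spot check: chi_3 (2d, j=1) on {s, sr, ..., sr^4} = 0.

Why: D_5 has order 2*5 = 10 with 4 conjugacy classes, hence 4 irreducibles. Sum of squared dims 1 + 1 + 4 + 4 = 10 = |G|. Linear characters come from the abelianisation; the 2-dimensional irreps have character r^k -> 2*cos(2*pi*j*k/5), reflections -> 0.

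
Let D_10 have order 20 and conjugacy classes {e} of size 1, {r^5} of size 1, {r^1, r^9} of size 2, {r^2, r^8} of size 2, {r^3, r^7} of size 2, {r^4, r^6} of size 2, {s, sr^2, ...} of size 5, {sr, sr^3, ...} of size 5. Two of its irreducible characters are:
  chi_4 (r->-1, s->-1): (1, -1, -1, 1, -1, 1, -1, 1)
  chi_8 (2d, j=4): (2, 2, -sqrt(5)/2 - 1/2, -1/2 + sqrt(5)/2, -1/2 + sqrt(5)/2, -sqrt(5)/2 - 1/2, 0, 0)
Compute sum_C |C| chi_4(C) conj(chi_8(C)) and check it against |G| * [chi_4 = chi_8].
Sum = 0; so <chi_4, chi_8> = 0 (distinct irreducibles are orthogonal).

Why: Compute term by term over conjugacy classes (|C| * chi_4(C) * conj(chi_8(C))):
  1*(1)*conj(2) + 1*(-1)*conj(2) + 2*(-1)*conj(-sqrt(5)/2 - 1/2) + 2*(1)*conj(-1/2 + sqrt(5)/2) + 2*(-1)*conj(-1/2 + sqrt(5)/2) + 2*(1)*conj(-sqrt(5)/2 - 1/2) + 5*(-1)*conj(0) + 5*(1)*conj(0)
  = (2) + (-2) + (1 + sqrt(5)) + (-1 + sqrt(5)) + (1 - sqrt(5)) + (-sqrt(5) - 1) + (0) + (0)
  = 0.
Dividing by |G| = 20 gives 0/20 = 0, matching the row-orthogonality relation <chi_4, chi_8> = [chi_4 = chi_8].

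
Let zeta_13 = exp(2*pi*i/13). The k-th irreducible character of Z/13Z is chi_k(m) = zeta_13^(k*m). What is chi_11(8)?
chi_11(8) = zeta_13^88 = exp(-6*I*pi/13)

Reasoning: chi_11(8) = zeta_13^(11*8) = zeta_13^88. Since zeta_13^13 = 1, this equals zeta_13^10 = exp(2*pi*i*10/13) = exp(-6*I*pi/13).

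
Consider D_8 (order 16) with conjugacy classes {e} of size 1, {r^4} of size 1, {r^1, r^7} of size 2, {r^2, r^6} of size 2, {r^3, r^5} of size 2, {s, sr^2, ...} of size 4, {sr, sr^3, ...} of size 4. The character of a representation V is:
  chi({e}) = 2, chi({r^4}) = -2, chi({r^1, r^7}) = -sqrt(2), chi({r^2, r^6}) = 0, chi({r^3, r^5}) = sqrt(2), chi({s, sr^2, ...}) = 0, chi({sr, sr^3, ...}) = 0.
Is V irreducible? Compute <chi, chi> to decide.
Irreducible: <chi, chi> = 1.

Details: <chi, chi> = (1/|G|) sum_C |C| * |chi(C)|^2 = (1/16)[1*|2|^2 + 1*|-2|^2 + 2*|-sqrt(2)|^2 + 2*|0|^2 + 2*|sqrt(2)|^2 + 4*|0|^2 + 4*|0|^2]
  = (1/16)[(4) + (4) + (4) + (0) + (4) + (0) + (0)] = 16/16 = 1.
A character is irreducible iff <chi, chi> = 1, so this representation is irreducible.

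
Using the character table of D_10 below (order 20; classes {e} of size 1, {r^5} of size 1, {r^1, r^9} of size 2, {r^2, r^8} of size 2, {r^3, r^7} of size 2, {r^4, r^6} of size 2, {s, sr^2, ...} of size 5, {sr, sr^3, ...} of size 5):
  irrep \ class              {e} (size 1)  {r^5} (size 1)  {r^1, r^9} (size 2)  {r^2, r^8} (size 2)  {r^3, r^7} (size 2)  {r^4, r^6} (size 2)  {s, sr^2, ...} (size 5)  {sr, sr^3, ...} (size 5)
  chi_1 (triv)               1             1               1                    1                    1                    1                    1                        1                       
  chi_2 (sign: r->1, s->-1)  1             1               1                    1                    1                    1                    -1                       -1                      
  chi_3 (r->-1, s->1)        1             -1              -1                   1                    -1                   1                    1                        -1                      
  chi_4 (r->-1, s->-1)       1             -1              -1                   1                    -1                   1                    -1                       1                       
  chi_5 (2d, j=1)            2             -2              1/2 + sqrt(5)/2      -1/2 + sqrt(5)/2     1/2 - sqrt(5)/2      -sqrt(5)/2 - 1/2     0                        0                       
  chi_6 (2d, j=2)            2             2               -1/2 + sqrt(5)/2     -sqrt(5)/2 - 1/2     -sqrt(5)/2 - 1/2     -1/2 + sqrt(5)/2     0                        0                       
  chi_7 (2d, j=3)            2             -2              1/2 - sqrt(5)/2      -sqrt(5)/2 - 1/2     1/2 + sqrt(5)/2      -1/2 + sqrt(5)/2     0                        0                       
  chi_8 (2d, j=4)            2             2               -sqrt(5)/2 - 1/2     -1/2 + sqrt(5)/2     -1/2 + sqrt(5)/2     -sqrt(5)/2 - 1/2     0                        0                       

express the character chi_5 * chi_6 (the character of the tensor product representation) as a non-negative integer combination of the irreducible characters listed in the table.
chi_5 tensor chi_6 = chi_5 + chi_7 (all other irreducibles have multiplicity 0).

Derivation: The character of a tensor product is the pointwise product (chi_5 * chi_6)(C) = chi_5(C) * chi_6(C):
  {e}: (2)*(2), {r^5}: (-2)*(2), {r^1, r^9}: (1/2 + sqrt(5)/2)*(-1/2 + sqrt(5)/2), {r^2, r^8}: (-1/2 + sqrt(5)/2)*(-sqrt(5)/2 - 1/2), {r^3, r^7}: (1/2 - sqrt(5)/2)*(-sqrt(5)/2 - 1/2), {r^4, r^6}: (-sqrt(5)/2 - 1/2)*(-1/2 + sqrt(5)/2), {s, sr^2, ...}: (0)*(0), {sr, sr^3, ...}: (0)*(0)
so (chi_5 * chi_6) takes values
  {e} -> 4, {r^5} -> -4, {r^1, r^9} -> 1, {r^2, r^8} -> -1, {r^3, r^7} -> 1, {r^4, r^6} -> -1, {s, sr^2, ...} -> 0, {sr, sr^3, ...} -> 0.
Now take the inner product of this character with each irreducible chi from the table, <chi_5*chi_6, chi> = (1/20) sum_C |C| (chi_5*chi_6)(C) conj(chi(C)):
  <chi_5*chi_6, chi_1> = (1/20)[1*(4)*conj(1) + 1*(-4)*conj(1) + 2*(1)*conj(1) + 2*(-1)*conj(1) + 2*(1)*conj(1) + 2*(-1)*conj(1) + 5*(0)*conj(1) + 5*(0)*conj(1)]
      = (1/20)[(4) + (-4) + (2) + (-2) + (2) + (-2) + (0) + (0)] = 0/20 = 0
  <chi_5*chi_6, chi_2> = (1/20)[1*(4)*conj(1) + 1*(-4)*conj(1) + 2*(1)*conj(1) + 2*(-1)*conj(1) + 2*(1)*conj(1) + 2*(-1)*conj(1) + 5*(0)*conj(-1) + 5*(0)*conj(-1)]
      = (1/20)[(4) + (-4) + (2) + (-2) + (2) + (-2) + (0) + (0)] = 0/20 = 0
  <chi_5*chi_6, chi_3> = (1/20)[1*(4)*conj(1) + 1*(-4)*conj(-1) + 2*(1)*conj(-1) + 2*(-1)*conj(1) + 2*(1)*conj(-1) + 2*(-1)*conj(1) + 5*(0)*conj(1) + 5*(0)*conj(-1)]
      = (1/20)[(4) + (4) + (-2) + (-2) + (-2) + (-2) + (0) + (0)] = 0/20 = 0
  <chi_5*chi_6, chi_4> = (1/20)[1*(4)*conj(1) + 1*(-4)*conj(-1) + 2*(1)*conj(-1) + 2*(-1)*conj(1) + 2*(1)*conj(-1) + 2*(-1)*conj(1) + 5*(0)*conj(-1) + 5*(0)*conj(1)]
      = (1/20)[(4) + (4) + (-2) + (-2) + (-2) + (-2) + (0) + (0)] = 0/20 = 0
  <chi_5*chi_6, chi_5> = (1/20)[1*(4)*conj(2) + 1*(-4)*conj(-2) + 2*(1)*conj(1/2 + sqrt(5)/2) + 2*(-1)*conj(-1/2 + sqrt(5)/2) + 2*(1)*conj(1/2 - sqrt(5)/2) + 2*(-1)*conj(-sqrt(5)/2 - 1/2) + 5*(0)*conj(0) + 5*(0)*conj(0)]
      = (1/20)[(8) + (8) + (1 + sqrt(5)) + (1 - sqrt(5)) + (1 - sqrt(5)) + (1 + sqrt(5)) + (0) + (0)] = 20/20 = 1
  <chi_5*chi_6, chi_6> = (1/20)[1*(4)*conj(2) + 1*(-4)*conj(2) + 2*(1)*conj(-1/2 + sqrt(5)/2) + 2*(-1)*conj(-sqrt(5)/2 - 1/2) + 2*(1)*conj(-sqrt(5)/2 - 1/2) + 2*(-1)*conj(-1/2 + sqrt(5)/2) + 5*(0)*conj(0) + 5*(0)*conj(0)]
      = (1/20)[(8) + (-8) + (-1 + sqrt(5)) + (1 + sqrt(5)) + (-sqrt(5) - 1) + (1 - sqrt(5)) + (0) + (0)] = 0/20 = 0
  <chi_5*chi_6, chi_7> = (1/20)[1*(4)*conj(2) + 1*(-4)*conj(-2) + 2*(1)*conj(1/2 - sqrt(5)/2) + 2*(-1)*conj(-sqrt(5)/2 - 1/2) + 2*(1)*conj(1/2 + sqrt(5)/2) + 2*(-1)*conj(-1/2 + sqrt(5)/2) + 5*(0)*conj(0) + 5*(0)*conj(0)]
      = (1/20)[(8) + (8) + (1 - sqrt(5)) + (1 + sqrt(5)) + (1 + sqrt(5)) + (1 - sqrt(5)) + (0) + (0)] = 20/20 = 1
  <chi_5*chi_6, chi_8> = (1/20)[1*(4)*conj(2) + 1*(-4)*conj(2) + 2*(1)*conj(-sqrt(5)/2 - 1/2) + 2*(-1)*conj(-1/2 + sqrt(5)/2) + 2*(1)*conj(-1/2 + sqrt(5)/2) + 2*(-1)*conj(-sqrt(5)/2 - 1/2) + 5*(0)*conj(0) + 5*(0)*conj(0)]
      = (1/20)[(8) + (-8) + (-sqrt(5) - 1) + (1 - sqrt(5)) + (-1 + sqrt(5)) + (1 + sqrt(5)) + (0) + (0)] = 0/20 = 0
Hence the multiplicities are chi_5: 1, chi_7: 1. Dimension check: dim(chi_5)*dim(chi_6) = 2*2 = 4 and sum (mult * dim) = 1*2 + 1*2 = 4.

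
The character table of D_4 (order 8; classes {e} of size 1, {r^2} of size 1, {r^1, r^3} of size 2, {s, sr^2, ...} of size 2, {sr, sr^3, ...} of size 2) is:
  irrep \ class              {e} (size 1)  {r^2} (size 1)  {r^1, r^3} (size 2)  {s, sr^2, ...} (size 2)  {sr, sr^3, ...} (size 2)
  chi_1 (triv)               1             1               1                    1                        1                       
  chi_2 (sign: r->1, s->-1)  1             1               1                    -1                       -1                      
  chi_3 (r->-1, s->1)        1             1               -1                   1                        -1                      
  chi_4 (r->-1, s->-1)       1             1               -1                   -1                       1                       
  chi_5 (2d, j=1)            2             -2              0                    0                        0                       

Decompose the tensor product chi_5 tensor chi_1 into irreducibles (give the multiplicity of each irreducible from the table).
chi_5 tensor chi_1 = chi_5 (all other irreducibles have multiplicity 0).

Details: The character of a tensor product is the pointwise product (chi_5 * chi_1)(C) = chi_5(C) * chi_1(C):
  {e}: (2)*(1), {r^2}: (-2)*(1), {r^1, r^3}: (0)*(1), {s, sr^2, ...}: (0)*(1), {sr, sr^3, ...}: (0)*(1)
so (chi_5 * chi_1) takes values
  {e} -> 2, {r^2} -> -2, {r^1, r^3} -> 0, {s, sr^2, ...} -> 0, {sr, sr^3, ...} -> 0.
Now take the inner product of this character with each irreducible chi from the table, <chi_5*chi_1, chi> = (1/8) sum_C |C| (chi_5*chi_1)(C) conj(chi(C)):
  <chi_5*chi_1, chi_1> = (1/8)[1*(2)*conj(1) + 1*(-2)*conj(1) + 2*(0)*conj(1) + 2*(0)*conj(1) + 2*(0)*conj(1)]
      = (1/8)[(2) + (-2) + (0) + (0) + (0)] = 0/8 = 0
  <chi_5*chi_1, chi_2> = (1/8)[1*(2)*conj(1) + 1*(-2)*conj(1) + 2*(0)*conj(1) + 2*(0)*conj(-1) + 2*(0)*conj(-1)]
      = (1/8)[(2) + (-2) + (0) + (0) + (0)] = 0/8 = 0
  <chi_5*chi_1, chi_3> = (1/8)[1*(2)*conj(1) + 1*(-2)*conj(1) + 2*(0)*conj(-1) + 2*(0)*conj(1) + 2*(0)*conj(-1)]
      = (1/8)[(2) + (-2) + (0) + (0) + (0)] = 0/8 = 0
  <chi_5*chi_1, chi_4> = (1/8)[1*(2)*conj(1) + 1*(-2)*conj(1) + 2*(0)*conj(-1) + 2*(0)*conj(-1) + 2*(0)*conj(1)]
      = (1/8)[(2) + (-2) + (0) + (0) + (0)] = 0/8 = 0
  <chi_5*chi_1, chi_5> = (1/8)[1*(2)*conj(2) + 1*(-2)*conj(-2) + 2*(0)*conj(0) + 2*(0)*conj(0) + 2*(0)*conj(0)]
      = (1/8)[(4) + (4) + (0) + (0) + (0)] = 8/8 = 1
Hence the multiplicities are chi_5: 1. Dimension check: dim(chi_5)*dim(chi_1) = 2*1 = 2 and sum (mult * dim) = 1*2 = 2.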